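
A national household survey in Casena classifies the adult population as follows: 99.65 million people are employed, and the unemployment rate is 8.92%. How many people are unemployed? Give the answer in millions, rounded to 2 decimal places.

About 9.76 million are unemployed.

Let U be the number unemployed. The labor force is E + U, and U/(E+U) = 0.0892.
So U = 0.0892 × 99.65 / (1 − 0.0892) = 8.8888 / 0.9108 ≈ 9.76 million.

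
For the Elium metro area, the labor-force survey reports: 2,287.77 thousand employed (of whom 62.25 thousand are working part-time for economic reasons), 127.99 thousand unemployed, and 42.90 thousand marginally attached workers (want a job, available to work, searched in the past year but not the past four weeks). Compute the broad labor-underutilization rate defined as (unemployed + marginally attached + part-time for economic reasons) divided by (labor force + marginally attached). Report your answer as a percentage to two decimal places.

Broad underutilization rate ≈ 9.48%.

Labor force = 2,287.77 + 127.99 = 2,415.76 thousand.
Numerator = 127.99 + 42.90 + 62.25 = 233.14 thousand.
Denominator = 2,415.76 + 42.90 = 2,458.66 thousand.
Broad rate = 233.14 / 2,458.66 = 9.48%.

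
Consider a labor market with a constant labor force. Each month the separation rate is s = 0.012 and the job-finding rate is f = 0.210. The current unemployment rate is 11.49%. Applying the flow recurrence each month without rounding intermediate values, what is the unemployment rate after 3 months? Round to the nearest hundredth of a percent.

Unemployment rate after three months ≈ 8.27%.

With a fixed labor force, u_{t+1} = u_t + s·(1−u_t) − f·u_t = u_t·(1−s−f) + s.
Here 1−s−f = 0.778 and s = 0.012.
u_1 = 0.114900 × 0.778 + 0.012 = 0.101392.
u_2 = 0.101392 × 0.778 + 0.012 = 0.090883.
u_3 = 0.090883 × 0.778 + 0.012 = 0.082707.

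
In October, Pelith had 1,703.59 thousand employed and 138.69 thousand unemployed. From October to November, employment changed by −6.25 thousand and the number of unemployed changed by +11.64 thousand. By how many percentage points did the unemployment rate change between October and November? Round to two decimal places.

The unemployment rate changed by +0.61 percentage points.

October: labor force = 1,703.59 + 138.69 = 1,842.28; u = 138.69/1,842.28 = 7.53%.
November: labor force = 1,697.34 + 150.33 = 1,847.67; u = 150.33/1,847.67 = 8.14%.
Change = 8.14% − 7.53% = +0.61 pp.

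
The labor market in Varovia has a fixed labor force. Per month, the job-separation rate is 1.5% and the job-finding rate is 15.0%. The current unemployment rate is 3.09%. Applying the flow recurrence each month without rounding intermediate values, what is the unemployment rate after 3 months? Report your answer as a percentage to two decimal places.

With a fixed labor force, u_{t+1} = u_t + s·(1−u_t) − f·u_t = u_t·(1−s−f) + s.
Here 1−s−f = 0.835 and s = 0.015.
u_1 = 0.030900 × 0.835 + 0.015 = 0.040801.
u_2 = 0.040801 × 0.835 + 0.015 = 0.049069.
u_3 = 0.049069 × 0.835 + 0.015 = 0.055973.

Unemployment rate after three months ≈ 5.60%.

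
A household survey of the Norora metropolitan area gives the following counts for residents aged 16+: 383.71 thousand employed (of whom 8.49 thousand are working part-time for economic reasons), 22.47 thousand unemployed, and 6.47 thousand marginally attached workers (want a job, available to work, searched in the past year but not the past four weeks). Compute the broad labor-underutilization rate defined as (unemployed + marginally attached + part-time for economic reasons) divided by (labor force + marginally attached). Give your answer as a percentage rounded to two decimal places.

Labor force = 383.71 + 22.47 = 406.18 thousand.
Numerator = 22.47 + 6.47 + 8.49 = 37.43 thousand.
Denominator = 406.18 + 6.47 = 412.65 thousand.
Broad rate = 37.43 / 412.65 = 9.07%.

Broad underutilization rate ≈ 9.07%.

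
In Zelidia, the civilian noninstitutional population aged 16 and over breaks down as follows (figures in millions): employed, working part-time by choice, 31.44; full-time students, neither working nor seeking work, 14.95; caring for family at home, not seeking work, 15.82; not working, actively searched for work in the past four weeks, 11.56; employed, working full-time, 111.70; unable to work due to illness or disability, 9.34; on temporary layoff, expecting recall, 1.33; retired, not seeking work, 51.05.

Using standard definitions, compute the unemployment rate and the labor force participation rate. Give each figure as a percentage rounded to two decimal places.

Employed = 31.44 + 111.70 = 143.14 million.
Unemployed = 11.56 + 1.33 = 12.89 million (jobless and actively searching, or on temporary layoff).
Labor force = 143.14 + 12.89 = 156.03 million.
Not in labor force = 14.95 + 15.82 + 9.34 + 51.05 = 91.16 million (those not working and not actively searching are outside the labor force).
Civilian working-age population = 156.03 + 91.16 = 247.19 million.
Unemployment rate = 12.89 / 156.03 = 8.26%.
Labor force participation rate = 156.03 / 247.19 = 63.12%.

Unemployment rate ≈ 8.26%; labor force participation rate ≈ 63.12%.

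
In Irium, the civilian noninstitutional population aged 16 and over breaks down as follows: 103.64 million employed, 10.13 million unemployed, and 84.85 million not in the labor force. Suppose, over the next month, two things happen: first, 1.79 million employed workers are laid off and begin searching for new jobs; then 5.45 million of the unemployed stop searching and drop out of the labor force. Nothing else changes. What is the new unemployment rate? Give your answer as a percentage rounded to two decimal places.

Initially, labor force = 103.64 + 10.13 = 113.77 million, so u = 10.13/113.77 = 8.90%.
After the first change, employed falls and unemployed rises by 1.79; labor force unchanged → E = 101.85, U = 11.92, labor force = 113.77 million.
After the second change, unemployed and labor force both fall by 5.45 → E = 101.85, U = 6.47, labor force = 108.32 million.
New unemployment rate = 6.47 / 108.32 = 5.97%.

New unemployment rate ≈ 5.97%.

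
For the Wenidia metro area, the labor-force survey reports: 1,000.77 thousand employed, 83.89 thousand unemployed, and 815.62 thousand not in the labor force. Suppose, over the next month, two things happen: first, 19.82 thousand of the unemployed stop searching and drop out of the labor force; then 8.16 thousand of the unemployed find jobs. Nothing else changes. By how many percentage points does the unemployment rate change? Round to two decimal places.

Initially, labor force = 1,000.77 + 83.89 = 1,084.66 thousand, so u = 83.89/1,084.66 = 7.73%.
After the first change, unemployed and labor force both fall by 19.82 → E = 1,000.77, U = 64.07, labor force = 1,064.84 thousand.
After the second change, unemployed falls and employed rises by 8.16; labor force unchanged → E = 1,008.93, U = 55.91, labor force = 1,064.84 thousand.
New unemployment rate = 55.91 / 1,064.84 = 5.25%.
Change = 5.25% − 7.73% = −2.48 percentage points.

The unemployment rate changes by −2.48 percentage points.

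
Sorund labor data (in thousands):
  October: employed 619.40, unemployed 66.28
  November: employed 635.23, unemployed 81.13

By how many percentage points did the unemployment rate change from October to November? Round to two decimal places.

October: labor force = 619.40 + 66.28 = 685.68; u = 66.28/685.68 = 9.67%.
November: labor force = 635.23 + 81.13 = 716.36; u = 81.13/716.36 = 11.33%.
Change = 11.33% − 9.67% = +1.66 pp.

The unemployment rate changed by +1.66 percentage points.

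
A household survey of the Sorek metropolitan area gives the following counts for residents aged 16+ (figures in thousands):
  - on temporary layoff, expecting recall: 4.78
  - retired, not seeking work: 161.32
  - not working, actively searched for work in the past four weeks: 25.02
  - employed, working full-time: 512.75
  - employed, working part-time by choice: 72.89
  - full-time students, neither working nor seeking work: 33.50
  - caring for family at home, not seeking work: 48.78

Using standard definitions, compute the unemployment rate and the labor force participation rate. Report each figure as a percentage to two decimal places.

Employed = 512.75 + 72.89 = 585.64 thousand.
Unemployed = 4.78 + 25.02 = 29.80 thousand (jobless and actively searching, or on temporary layoff).
Labor force = 585.64 + 29.80 = 615.44 thousand.
Not in labor force = 161.32 + 33.50 + 48.78 = 243.60 thousand (those not working and not actively searching are outside the labor force).
Civilian working-age population = 615.44 + 243.60 = 859.04 thousand.
Unemployment rate = 29.80 / 615.44 = 4.84%.
Labor force participation rate = 615.44 / 859.04 = 71.64%.

Unemployment rate ≈ 4.84%; labor force participation rate ≈ 71.64%.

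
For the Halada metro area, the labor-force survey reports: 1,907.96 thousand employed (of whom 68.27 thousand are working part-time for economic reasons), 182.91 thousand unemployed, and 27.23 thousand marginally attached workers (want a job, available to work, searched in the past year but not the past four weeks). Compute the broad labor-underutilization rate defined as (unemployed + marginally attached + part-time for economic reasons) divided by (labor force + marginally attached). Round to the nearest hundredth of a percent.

Labor force = 1,907.96 + 182.91 = 2,090.87 thousand.
Numerator = 182.91 + 27.23 + 68.27 = 278.41 thousand.
Denominator = 2,090.87 + 27.23 = 2,118.10 thousand.
Broad rate = 278.41 / 2,118.10 = 13.14%.

Broad underutilization rate ≈ 13.14%.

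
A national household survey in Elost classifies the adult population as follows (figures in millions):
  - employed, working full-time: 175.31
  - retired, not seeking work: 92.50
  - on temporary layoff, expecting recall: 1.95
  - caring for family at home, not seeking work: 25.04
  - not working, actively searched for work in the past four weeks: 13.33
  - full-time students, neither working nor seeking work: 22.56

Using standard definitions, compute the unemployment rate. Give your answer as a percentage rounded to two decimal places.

Unemployment rate ≈ 8.02%.

Employed = 175.31 million.
Unemployed = 1.95 + 13.33 = 15.28 million (jobless and actively searching, or on temporary layoff).
Labor force = 175.31 + 15.28 = 190.59 million.
Unemployment rate = 15.28 / 190.59 = 8.02%.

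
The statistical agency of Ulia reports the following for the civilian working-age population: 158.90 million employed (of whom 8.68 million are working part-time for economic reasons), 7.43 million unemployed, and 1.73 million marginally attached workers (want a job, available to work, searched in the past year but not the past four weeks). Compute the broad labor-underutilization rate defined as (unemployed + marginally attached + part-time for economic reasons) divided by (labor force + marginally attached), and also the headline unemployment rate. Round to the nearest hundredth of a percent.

Broad underutilization rate ≈ 10.62%; headline unemployment rate ≈ 4.47%.

Labor force = 158.90 + 7.43 = 166.33 million.
Numerator = 7.43 + 1.73 + 8.68 = 17.84 million.
Denominator = 166.33 + 1.73 = 168.06 million.
Broad rate = 17.84 / 168.06 = 10.62%.
Headline unemployment rate = 7.43 / 166.33 = 4.47%.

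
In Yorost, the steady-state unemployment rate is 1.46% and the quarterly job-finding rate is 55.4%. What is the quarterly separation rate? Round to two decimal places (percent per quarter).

Separation rate ≈ 0.82% per quarter.

From u* = s/(s+f): s = u·f/(1−u).
s = 0.0146 × 55.4 / (1 − 0.0146) = 0.8088 / 0.9854 ≈ 0.82% per quarter.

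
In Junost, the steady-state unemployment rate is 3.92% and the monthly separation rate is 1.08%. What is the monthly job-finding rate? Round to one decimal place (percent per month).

From u* = s/(s+f): f = s·(1−u)/u.
f = 1.08 × (1 − 0.0392) / 0.0392 = 1.0377 / 0.0392 ≈ 26.5% per month.

Job-finding rate ≈ 26.5% per month.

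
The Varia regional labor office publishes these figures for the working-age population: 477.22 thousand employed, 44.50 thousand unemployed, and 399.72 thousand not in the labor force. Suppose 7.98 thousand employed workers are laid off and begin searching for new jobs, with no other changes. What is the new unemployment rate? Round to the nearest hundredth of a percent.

Initially, labor force = 477.22 + 44.50 = 521.72 thousand, so u = 44.50/521.72 = 8.53%.
After the change, employed falls and unemployed rises by 7.98; labor force unchanged → E = 469.24, U = 52.48, labor force = 521.72 thousand.
New unemployment rate = 52.48 / 521.72 = 10.06%.

New unemployment rate ≈ 10.06%.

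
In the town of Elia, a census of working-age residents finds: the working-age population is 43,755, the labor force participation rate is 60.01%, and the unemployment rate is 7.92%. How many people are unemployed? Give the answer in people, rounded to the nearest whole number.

Labor force = 0.6001 × 43,755 = 26,257.
Unemployed = 0.0792 × 26,257 ≈ 2,080.

About 2,080 are unemployed.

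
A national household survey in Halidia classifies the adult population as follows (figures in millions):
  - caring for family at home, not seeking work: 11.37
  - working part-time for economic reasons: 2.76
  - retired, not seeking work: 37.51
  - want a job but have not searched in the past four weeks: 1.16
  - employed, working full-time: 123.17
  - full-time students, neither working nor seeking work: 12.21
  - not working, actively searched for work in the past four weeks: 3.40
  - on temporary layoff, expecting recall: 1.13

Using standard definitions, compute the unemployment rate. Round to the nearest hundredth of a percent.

Unemployment rate ≈ 3.47%.

Employed = 2.76 + 123.17 = 125.93 million (anyone who worked, including part-time for economic reasons, counts as employed).
Unemployed = 3.40 + 1.13 = 4.53 million (jobless and actively searching, or on temporary layoff).
Labor force = 125.93 + 4.53 = 130.46 million.
Unemployment rate = 4.53 / 130.46 = 3.47%.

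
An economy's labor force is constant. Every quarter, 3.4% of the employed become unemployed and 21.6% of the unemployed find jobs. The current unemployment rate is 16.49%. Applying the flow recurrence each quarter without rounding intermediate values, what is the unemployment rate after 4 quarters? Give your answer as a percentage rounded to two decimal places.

With a fixed labor force, u_{t+1} = u_t + s·(1−u_t) − f·u_t = u_t·(1−s−f) + s.
Here 1−s−f = 0.750 and s = 0.034.
u_1 = 0.164900 × 0.750 + 0.034 = 0.157675.
u_2 = 0.157675 × 0.750 + 0.034 = 0.152256.
u_3 = 0.152256 × 0.750 + 0.034 = 0.148192.
u_4 = 0.148192 × 0.750 + 0.034 = 0.145144.

Unemployment rate after four quarters ≈ 14.51%.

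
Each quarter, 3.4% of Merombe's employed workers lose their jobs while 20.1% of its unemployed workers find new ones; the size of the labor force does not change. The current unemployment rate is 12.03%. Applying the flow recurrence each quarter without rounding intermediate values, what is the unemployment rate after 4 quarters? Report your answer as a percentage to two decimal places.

Unemployment rate after four quarters ≈ 13.63%.

With a fixed labor force, u_{t+1} = u_t + s·(1−u_t) − f·u_t = u_t·(1−s−f) + s.
Here 1−s−f = 0.765 and s = 0.034.
u_1 = 0.120300 × 0.765 + 0.034 = 0.126030.
u_2 = 0.126030 × 0.765 + 0.034 = 0.130413.
u_3 = 0.130413 × 0.765 + 0.034 = 0.133766.
u_4 = 0.133766 × 0.765 + 0.034 = 0.136331.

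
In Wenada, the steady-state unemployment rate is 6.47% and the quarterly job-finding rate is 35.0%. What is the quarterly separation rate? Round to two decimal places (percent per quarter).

Separation rate ≈ 2.42% per quarter.

From u* = s/(s+f): s = u·f/(1−u).
s = 0.0647 × 35.0 / (1 − 0.0647) = 2.2645 / 0.9353 ≈ 2.42% per quarter.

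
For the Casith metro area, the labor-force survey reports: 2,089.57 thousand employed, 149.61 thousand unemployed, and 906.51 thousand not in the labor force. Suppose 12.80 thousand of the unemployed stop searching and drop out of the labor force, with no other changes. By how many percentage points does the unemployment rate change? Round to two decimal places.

Initially, labor force = 2,089.57 + 149.61 = 2,239.18 thousand, so u = 149.61/2,239.18 = 6.68%.
After the change, unemployed and labor force both fall by 12.80 → E = 2,089.57, U = 136.81, labor force = 2,226.38 thousand.
New unemployment rate = 136.81 / 2,226.38 = 6.14%.
Change = 6.14% − 6.68% = −0.54 percentage points.

The unemployment rate changes by −0.54 percentage points.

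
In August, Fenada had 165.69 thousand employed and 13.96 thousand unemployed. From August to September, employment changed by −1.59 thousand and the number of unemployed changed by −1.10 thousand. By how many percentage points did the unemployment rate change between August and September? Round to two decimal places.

The unemployment rate changed by −0.50 percentage points.

August: labor force = 165.69 + 13.96 = 179.65; u = 13.96/179.65 = 7.77%.
September: labor force = 164.10 + 12.86 = 176.96; u = 12.86/176.96 = 7.27%.
Change = 7.27% − 7.77% = −0.50 pp.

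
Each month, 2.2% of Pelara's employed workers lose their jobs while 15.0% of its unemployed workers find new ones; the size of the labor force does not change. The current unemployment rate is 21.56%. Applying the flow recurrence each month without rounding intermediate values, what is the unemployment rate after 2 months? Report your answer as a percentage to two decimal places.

Unemployment rate after two months ≈ 18.80%.

With a fixed labor force, u_{t+1} = u_t + s·(1−u_t) − f·u_t = u_t·(1−s−f) + s.
Here 1−s−f = 0.828 and s = 0.022.
u_1 = 0.215600 × 0.828 + 0.022 = 0.200517.
u_2 = 0.200517 × 0.828 + 0.022 = 0.188028.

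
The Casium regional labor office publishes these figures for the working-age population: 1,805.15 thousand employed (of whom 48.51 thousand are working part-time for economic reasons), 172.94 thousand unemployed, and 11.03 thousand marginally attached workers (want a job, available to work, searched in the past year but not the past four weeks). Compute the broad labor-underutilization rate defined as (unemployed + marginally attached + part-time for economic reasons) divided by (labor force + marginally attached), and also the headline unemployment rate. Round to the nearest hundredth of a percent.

Labor force = 1,805.15 + 172.94 = 1,978.09 thousand.
Numerator = 172.94 + 11.03 + 48.51 = 232.48 thousand.
Denominator = 1,978.09 + 11.03 = 1,989.12 thousand.
Broad rate = 232.48 / 1,989.12 = 11.69%.
Headline unemployment rate = 172.94 / 1,978.09 = 8.74%.

Broad underutilization rate ≈ 11.69%; headline unemployment rate ≈ 8.74%.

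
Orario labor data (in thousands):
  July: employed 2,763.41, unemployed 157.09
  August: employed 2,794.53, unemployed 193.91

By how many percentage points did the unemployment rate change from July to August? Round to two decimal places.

July: labor force = 2,763.41 + 157.09 = 2,920.50; u = 157.09/2,920.50 = 5.38%.
August: labor force = 2,794.53 + 193.91 = 2,988.44; u = 193.91/2,988.44 = 6.49%.
Change = 6.49% − 5.38% = +1.11 pp.

The unemployment rate changed by +1.11 percentage points.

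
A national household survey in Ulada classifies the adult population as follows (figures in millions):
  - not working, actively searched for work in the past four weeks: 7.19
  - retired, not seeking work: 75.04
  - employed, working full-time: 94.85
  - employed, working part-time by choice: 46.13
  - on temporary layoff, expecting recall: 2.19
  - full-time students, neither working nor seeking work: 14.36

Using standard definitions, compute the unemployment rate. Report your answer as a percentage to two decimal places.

Employed = 94.85 + 46.13 = 140.98 million.
Unemployed = 7.19 + 2.19 = 9.38 million (jobless and actively searching, or on temporary layoff).
Labor force = 140.98 + 9.38 = 150.36 million.
Unemployment rate = 9.38 / 150.36 = 6.24%.

Unemployment rate ≈ 6.24%.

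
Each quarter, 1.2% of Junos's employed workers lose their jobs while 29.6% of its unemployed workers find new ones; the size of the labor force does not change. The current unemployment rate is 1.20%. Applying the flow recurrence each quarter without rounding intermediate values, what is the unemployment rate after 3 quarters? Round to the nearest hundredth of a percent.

Unemployment rate after three quarters ≈ 3.00%.

With a fixed labor force, u_{t+1} = u_t + s·(1−u_t) − f·u_t = u_t·(1−s−f) + s.
Here 1−s−f = 0.692 and s = 0.012.
u_1 = 0.012000 × 0.692 + 0.012 = 0.020304.
u_2 = 0.020304 × 0.692 + 0.012 = 0.026050.
u_3 = 0.026050 × 0.692 + 0.012 = 0.030027.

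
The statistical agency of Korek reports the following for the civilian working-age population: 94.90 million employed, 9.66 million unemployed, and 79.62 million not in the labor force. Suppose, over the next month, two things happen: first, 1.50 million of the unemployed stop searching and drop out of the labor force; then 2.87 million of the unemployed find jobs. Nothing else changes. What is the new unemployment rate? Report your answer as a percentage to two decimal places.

Initially, labor force = 94.90 + 9.66 = 104.56 million, so u = 9.66/104.56 = 9.24%.
After the first change, unemployed and labor force both fall by 1.50 → E = 94.90, U = 8.16, labor force = 103.06 million.
After the second change, unemployed falls and employed rises by 2.87; labor force unchanged → E = 97.77, U = 5.29, labor force = 103.06 million.
New unemployment rate = 5.29 / 103.06 = 5.13%.

New unemployment rate ≈ 5.13%.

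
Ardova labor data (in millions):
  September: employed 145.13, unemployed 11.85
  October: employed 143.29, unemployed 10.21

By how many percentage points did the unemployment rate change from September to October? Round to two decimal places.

The unemployment rate changed by −0.90 percentage points.

September: labor force = 145.13 + 11.85 = 156.98; u = 11.85/156.98 = 7.55%.
October: labor force = 143.29 + 10.21 = 153.50; u = 10.21/153.50 = 6.65%.
Change = 6.65% − 7.55% = −0.90 pp.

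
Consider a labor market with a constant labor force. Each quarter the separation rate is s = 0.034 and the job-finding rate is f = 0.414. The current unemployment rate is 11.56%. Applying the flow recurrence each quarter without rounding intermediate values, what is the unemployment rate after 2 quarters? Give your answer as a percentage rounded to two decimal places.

With a fixed labor force, u_{t+1} = u_t + s·(1−u_t) − f·u_t = u_t·(1−s−f) + s.
Here 1−s−f = 0.552 and s = 0.034.
u_1 = 0.115600 × 0.552 + 0.034 = 0.097811.
u_2 = 0.097811 × 0.552 + 0.034 = 0.087992.

Unemployment rate after two quarters ≈ 8.80%.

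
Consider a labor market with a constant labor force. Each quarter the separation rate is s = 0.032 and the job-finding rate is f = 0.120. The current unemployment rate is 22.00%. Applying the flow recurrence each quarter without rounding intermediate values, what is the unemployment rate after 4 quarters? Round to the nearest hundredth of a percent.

With a fixed labor force, u_{t+1} = u_t + s·(1−u_t) − f·u_t = u_t·(1−s−f) + s.
Here 1−s−f = 0.848 and s = 0.032.
u_1 = 0.220000 × 0.848 + 0.032 = 0.218560.
u_2 = 0.218560 × 0.848 + 0.032 = 0.217339.
u_3 = 0.217339 × 0.848 + 0.032 = 0.216303.
u_4 = 0.216303 × 0.848 + 0.032 = 0.215425.

Unemployment rate after four quarters ≈ 21.54%.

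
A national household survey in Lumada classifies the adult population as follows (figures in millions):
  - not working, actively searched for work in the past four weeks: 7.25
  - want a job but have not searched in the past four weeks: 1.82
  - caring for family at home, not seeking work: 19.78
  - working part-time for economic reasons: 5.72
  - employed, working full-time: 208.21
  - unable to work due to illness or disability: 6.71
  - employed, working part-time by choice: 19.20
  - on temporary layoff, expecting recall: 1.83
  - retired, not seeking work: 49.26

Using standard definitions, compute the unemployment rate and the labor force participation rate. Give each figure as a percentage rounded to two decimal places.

Unemployment rate ≈ 3.75%; labor force participation rate ≈ 75.74%.

Employed = 5.72 + 208.21 + 19.20 = 233.13 million (anyone who worked, including part-time for economic reasons, counts as employed).
Unemployed = 7.25 + 1.83 = 9.08 million (jobless and actively searching, or on temporary layoff).
Labor force = 233.13 + 9.08 = 242.21 million.
Not in labor force = 1.82 + 19.78 + 6.71 + 49.26 = 77.57 million (those not working and not actively searching are outside the labor force — including those who want a job but have given up searching).
Civilian working-age population = 242.21 + 77.57 = 319.78 million.
Unemployment rate = 9.08 / 242.21 = 3.75%.
Labor force participation rate = 242.21 / 319.78 = 75.74%.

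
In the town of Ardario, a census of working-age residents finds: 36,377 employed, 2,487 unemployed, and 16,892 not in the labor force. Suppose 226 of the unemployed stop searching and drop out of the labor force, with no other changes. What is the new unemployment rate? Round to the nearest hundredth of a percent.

New unemployment rate ≈ 5.85%.

Initially, labor force = 36,377 + 2,487 = 38,864, so u = 2,487/38,864 = 6.40%.
After the change, unemployed and labor force both fall by 226 → E = 36,377, U = 2,261, labor force = 38,638.
New unemployment rate = 2,261 / 38,638 = 5.85%.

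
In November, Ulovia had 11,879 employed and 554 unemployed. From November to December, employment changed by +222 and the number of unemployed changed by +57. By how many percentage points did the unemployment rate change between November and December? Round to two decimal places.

November: labor force = 11,879 + 554 = 12,433; u = 554/12,433 = 4.46%.
December: labor force = 12,101 + 611 = 12,712; u = 611/12,712 = 4.81%.
Change = 4.81% − 4.46% = +0.35 pp.

The unemployment rate changed by +0.35 percentage points.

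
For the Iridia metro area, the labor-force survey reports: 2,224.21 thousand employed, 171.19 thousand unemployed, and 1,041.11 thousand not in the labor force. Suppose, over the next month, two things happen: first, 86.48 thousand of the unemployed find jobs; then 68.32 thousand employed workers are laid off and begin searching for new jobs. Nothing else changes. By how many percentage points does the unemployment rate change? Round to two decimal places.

The unemployment rate changes by −0.76 percentage points.

Initially, labor force = 2,224.21 + 171.19 = 2,395.40 thousand, so u = 171.19/2,395.40 = 7.15%.
After the first change, unemployed falls and employed rises by 86.48; labor force unchanged → E = 2,310.69, U = 84.71, labor force = 2,395.40 thousand.
After the second change, employed falls and unemployed rises by 68.32; labor force unchanged → E = 2,242.37, U = 153.03, labor force = 2,395.40 thousand.
New unemployment rate = 153.03 / 2,395.40 = 6.39%.
Change = 6.39% − 7.15% = −0.76 percentage points.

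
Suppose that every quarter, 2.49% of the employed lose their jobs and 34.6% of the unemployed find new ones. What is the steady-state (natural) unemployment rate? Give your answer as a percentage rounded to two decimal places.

At steady state the flows balance: s·E = f·U, so U/(E+U) = s/(s+f).
u* = 2.49 / (2.49 + 34.6) = 2.49 / 37.09 = 6.71%.

Steady-state unemployment rate ≈ 6.71%.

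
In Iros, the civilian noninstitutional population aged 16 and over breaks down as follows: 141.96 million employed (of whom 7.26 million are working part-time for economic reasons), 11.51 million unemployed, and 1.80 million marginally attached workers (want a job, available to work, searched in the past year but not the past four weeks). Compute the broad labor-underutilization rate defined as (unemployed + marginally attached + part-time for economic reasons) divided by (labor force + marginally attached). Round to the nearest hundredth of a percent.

Labor force = 141.96 + 11.51 = 153.47 million.
Numerator = 11.51 + 1.80 + 7.26 = 20.57 million.
Denominator = 153.47 + 1.80 = 155.27 million.
Broad rate = 20.57 / 155.27 = 13.25%.

Broad underutilization rate ≈ 13.25%.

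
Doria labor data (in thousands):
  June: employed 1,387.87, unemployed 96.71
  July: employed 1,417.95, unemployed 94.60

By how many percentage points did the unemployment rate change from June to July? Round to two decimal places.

The unemployment rate changed by −0.26 percentage points.

June: labor force = 1,387.87 + 96.71 = 1,484.58; u = 96.71/1,484.58 = 6.51%.
July: labor force = 1,417.95 + 94.60 = 1,512.55; u = 94.60/1,512.55 = 6.25%.
Change = 6.25% − 6.51% = −0.26 pp.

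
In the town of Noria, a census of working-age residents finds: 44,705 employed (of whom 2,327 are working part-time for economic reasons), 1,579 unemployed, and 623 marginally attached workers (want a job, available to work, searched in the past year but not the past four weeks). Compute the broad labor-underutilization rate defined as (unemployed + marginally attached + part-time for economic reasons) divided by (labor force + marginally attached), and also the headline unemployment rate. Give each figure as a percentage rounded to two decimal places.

Broad underutilization rate ≈ 9.66%; headline unemployment rate ≈ 3.41%.

Labor force = 44,705 + 1,579 = 46,284.
Numerator = 1,579 + 623 + 2,327 = 4,529.
Denominator = 46,284 + 623 = 46,907.
Broad rate = 4,529 / 46,907 = 9.66%.
Headline unemployment rate = 1,579 / 46,284 = 3.41%.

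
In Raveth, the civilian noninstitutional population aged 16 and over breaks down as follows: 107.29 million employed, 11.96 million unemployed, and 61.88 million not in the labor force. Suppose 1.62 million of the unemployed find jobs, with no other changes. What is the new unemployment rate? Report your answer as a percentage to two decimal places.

New unemployment rate ≈ 8.67%.

Initially, labor force = 107.29 + 11.96 = 119.25 million, so u = 11.96/119.25 = 10.03%.
After the change, unemployed falls and employed rises by 1.62; labor force unchanged → E = 108.91, U = 10.34, labor force = 119.25 million.
New unemployment rate = 10.34 / 119.25 = 8.67%.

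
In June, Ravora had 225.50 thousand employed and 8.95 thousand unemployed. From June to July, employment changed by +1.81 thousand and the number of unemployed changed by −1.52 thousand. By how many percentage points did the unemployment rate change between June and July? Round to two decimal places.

The unemployment rate changed by −0.65 percentage points.

June: labor force = 225.50 + 8.95 = 234.45; u = 8.95/234.45 = 3.82%.
July: labor force = 227.31 + 7.43 = 234.74; u = 7.43/234.74 = 3.17%.
Change = 3.17% − 3.82% = −0.65 pp.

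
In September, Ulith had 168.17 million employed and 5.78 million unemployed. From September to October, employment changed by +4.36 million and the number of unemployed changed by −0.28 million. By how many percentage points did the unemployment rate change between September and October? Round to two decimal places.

The unemployment rate changed by −0.23 percentage points.

September: labor force = 168.17 + 5.78 = 173.95; u = 5.78/173.95 = 3.32%.
October: labor force = 172.53 + 5.50 = 178.03; u = 5.50/178.03 = 3.09%.
Change = 3.09% − 3.32% = −0.23 pp.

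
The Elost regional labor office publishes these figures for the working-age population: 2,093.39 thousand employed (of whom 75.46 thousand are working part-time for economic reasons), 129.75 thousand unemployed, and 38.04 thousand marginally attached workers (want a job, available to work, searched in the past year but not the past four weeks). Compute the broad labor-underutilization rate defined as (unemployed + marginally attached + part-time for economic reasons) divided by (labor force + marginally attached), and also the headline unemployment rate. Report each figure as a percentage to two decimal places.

Labor force = 2,093.39 + 129.75 = 2,223.14 thousand.
Numerator = 129.75 + 38.04 + 75.46 = 243.25 thousand.
Denominator = 2,223.14 + 38.04 = 2,261.18 thousand.
Broad rate = 243.25 / 2,261.18 = 10.76%.
Headline unemployment rate = 129.75 / 2,223.14 = 5.84%.

Broad underutilization rate ≈ 10.76%; headline unemployment rate ≈ 5.84%.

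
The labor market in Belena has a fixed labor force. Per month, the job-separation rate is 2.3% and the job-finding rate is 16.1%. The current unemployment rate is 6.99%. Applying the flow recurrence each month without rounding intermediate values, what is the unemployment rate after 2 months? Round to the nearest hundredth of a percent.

With a fixed labor force, u_{t+1} = u_t + s·(1−u_t) − f·u_t = u_t·(1−s−f) + s.
Here 1−s−f = 0.816 and s = 0.023.
u_1 = 0.069900 × 0.816 + 0.023 = 0.080038.
u_2 = 0.080038 × 0.816 + 0.023 = 0.088311.

Unemployment rate after two months ≈ 8.83%.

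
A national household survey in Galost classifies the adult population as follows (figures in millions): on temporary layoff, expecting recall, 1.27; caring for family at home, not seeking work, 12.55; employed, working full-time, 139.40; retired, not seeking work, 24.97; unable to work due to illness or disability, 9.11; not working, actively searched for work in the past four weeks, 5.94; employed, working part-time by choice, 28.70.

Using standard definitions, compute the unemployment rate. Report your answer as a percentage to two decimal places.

Unemployment rate ≈ 4.11%.

Employed = 139.40 + 28.70 = 168.10 million.
Unemployed = 1.27 + 5.94 = 7.21 million (jobless and actively searching, or on temporary layoff).
Labor force = 168.10 + 7.21 = 175.31 million.
Unemployment rate = 7.21 / 175.31 = 4.11%.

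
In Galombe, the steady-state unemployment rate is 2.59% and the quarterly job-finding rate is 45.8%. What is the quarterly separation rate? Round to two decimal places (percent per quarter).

Separation rate ≈ 1.22% per quarter.

From u* = s/(s+f): s = u·f/(1−u).
s = 0.0259 × 45.8 / (1 − 0.0259) = 1.1862 / 0.9741 ≈ 1.22% per quarter.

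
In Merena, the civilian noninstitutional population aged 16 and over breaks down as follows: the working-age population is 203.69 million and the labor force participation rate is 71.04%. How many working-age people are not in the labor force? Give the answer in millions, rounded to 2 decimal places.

Share not in the labor force = 1 − 0.7104 = 0.2896.
Not in labor force = 0.2896 × 203.69 ≈ 58.99 million.

About 58.99 million are not in the labor force.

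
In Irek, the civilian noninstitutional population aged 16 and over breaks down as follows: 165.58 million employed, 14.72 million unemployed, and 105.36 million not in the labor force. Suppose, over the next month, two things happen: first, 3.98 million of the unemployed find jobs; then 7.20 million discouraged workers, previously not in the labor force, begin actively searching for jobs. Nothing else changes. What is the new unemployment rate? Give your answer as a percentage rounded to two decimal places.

New unemployment rate ≈ 9.57%.

Initially, labor force = 165.58 + 14.72 = 180.30 million, so u = 14.72/180.30 = 8.16%.
After the first change, unemployed falls and employed rises by 3.98; labor force unchanged → E = 169.56, U = 10.74, labor force = 180.30 million.
After the second change, unemployed and labor force both rise by 7.20 → E = 169.56, U = 17.94, labor force = 187.50 million.
New unemployment rate = 17.94 / 187.50 = 9.57%.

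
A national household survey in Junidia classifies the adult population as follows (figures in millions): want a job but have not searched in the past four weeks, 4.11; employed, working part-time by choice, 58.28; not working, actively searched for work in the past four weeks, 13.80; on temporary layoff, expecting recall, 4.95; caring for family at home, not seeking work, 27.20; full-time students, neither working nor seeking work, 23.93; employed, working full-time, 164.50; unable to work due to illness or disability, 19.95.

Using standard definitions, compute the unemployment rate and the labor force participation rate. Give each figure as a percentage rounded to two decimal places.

Employed = 58.28 + 164.50 = 222.78 million.
Unemployed = 13.80 + 4.95 = 18.75 million (jobless and actively searching, or on temporary layoff).
Labor force = 222.78 + 18.75 = 241.53 million.
Not in labor force = 4.11 + 27.20 + 23.93 + 19.95 = 75.19 million (those not working and not actively searching are outside the labor force — including those who want a job but have given up searching).
Civilian working-age population = 241.53 + 75.19 = 316.72 million.
Unemployment rate = 18.75 / 241.53 = 7.76%.
Labor force participation rate = 241.53 / 316.72 = 76.26%.

Unemployment rate ≈ 7.76%; labor force participation rate ≈ 76.26%.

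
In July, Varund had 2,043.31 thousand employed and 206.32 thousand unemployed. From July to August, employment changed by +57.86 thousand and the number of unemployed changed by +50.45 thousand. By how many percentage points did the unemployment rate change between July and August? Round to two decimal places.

The unemployment rate changed by +1.72 percentage points.

July: labor force = 2,043.31 + 206.32 = 2,249.63; u = 206.32/2,249.63 = 9.17%.
August: labor force = 2,101.17 + 256.77 = 2,357.94; u = 256.77/2,357.94 = 10.89%.
Change = 10.89% − 9.17% = +1.72 pp.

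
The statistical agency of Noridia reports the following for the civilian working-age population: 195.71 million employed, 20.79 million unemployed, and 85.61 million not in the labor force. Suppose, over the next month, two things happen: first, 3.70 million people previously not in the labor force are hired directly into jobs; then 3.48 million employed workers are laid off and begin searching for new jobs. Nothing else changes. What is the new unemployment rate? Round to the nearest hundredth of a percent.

New unemployment rate ≈ 11.02%.

Initially, labor force = 195.71 + 20.79 = 216.50 million, so u = 20.79/216.50 = 9.60%.
After the first change, employed and labor force both rise by 3.70; unemployed unchanged → E = 199.41, U = 20.79, labor force = 220.20 million.
After the second change, employed falls and unemployed rises by 3.48; labor force unchanged → E = 195.93, U = 24.27, labor force = 220.20 million.
New unemployment rate = 24.27 / 220.20 = 11.02%.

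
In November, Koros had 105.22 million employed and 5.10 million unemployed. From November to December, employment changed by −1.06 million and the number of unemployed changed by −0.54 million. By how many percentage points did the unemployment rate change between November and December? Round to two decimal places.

The unemployment rate changed by −0.43 percentage points.

November: labor force = 105.22 + 5.10 = 110.32; u = 5.10/110.32 = 4.62%.
December: labor force = 104.16 + 4.56 = 108.72; u = 4.56/108.72 = 4.19%.
Change = 4.19% − 4.62% = −0.43 pp.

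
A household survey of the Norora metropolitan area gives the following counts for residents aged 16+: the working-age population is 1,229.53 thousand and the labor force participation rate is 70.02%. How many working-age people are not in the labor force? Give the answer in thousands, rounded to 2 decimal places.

About 368.61 thousand are not in the labor force.

Share not in the labor force = 1 − 0.7002 = 0.2998.
Not in labor force = 0.2998 × 1,229.53 ≈ 368.61 thousand.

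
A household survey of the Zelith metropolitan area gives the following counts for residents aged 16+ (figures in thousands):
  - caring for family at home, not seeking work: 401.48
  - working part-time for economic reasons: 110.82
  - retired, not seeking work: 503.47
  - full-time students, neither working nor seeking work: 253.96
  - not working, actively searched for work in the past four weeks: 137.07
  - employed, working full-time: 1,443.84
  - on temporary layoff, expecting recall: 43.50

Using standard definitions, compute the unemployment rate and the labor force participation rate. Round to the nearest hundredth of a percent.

Unemployment rate ≈ 10.41%; labor force participation rate ≈ 59.96%.

Employed = 110.82 + 1,443.84 = 1,554.66 thousand (anyone who worked, including part-time for economic reasons, counts as employed).
Unemployed = 137.07 + 43.50 = 180.57 thousand (jobless and actively searching, or on temporary layoff).
Labor force = 1,554.66 + 180.57 = 1,735.23 thousand.
Not in labor force = 401.48 + 503.47 + 253.96 = 1,158.91 thousand (those not working and not actively searching are outside the labor force).
Civilian working-age population = 1,735.23 + 1,158.91 = 2,894.14 thousand.
Unemployment rate = 180.57 / 1,735.23 = 10.41%.
Labor force participation rate = 1,735.23 / 2,894.14 = 59.96%.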